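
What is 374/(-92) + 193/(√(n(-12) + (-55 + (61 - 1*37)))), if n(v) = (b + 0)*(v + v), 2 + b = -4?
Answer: -187/46 + 193*√113/113 ≈ 14.091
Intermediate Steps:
b = -6 (b = -2 - 4 = -6)
n(v) = -12*v (n(v) = (-6 + 0)*(v + v) = -12*v)
374/(-92) + 193/(√(n(-12) + (-55 + (61 - 1*37)))) = 374/(-92) + 193/(√(-12*(-12) + (-55 + (61 - 1*37)))) = 374*(-1/92) + 193/(√(144 + (-55 + (61 - 37)))) = -187/46 + 193/(√(144 + (-55 + 24))) = -187/46 + 193/(√(144 - 31)) = -187/46 + 193/(√113) = -187/46 + 193*(√113/113) = -187/46 + 193*√113/113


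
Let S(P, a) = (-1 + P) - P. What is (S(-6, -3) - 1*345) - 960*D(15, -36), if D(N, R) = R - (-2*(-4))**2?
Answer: 95654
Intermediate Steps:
S(P, a) = -1
D(N, R) = -64 + R (D(N, R) = R - 1*8**2 = R - 1*64 = R - 64 = -64 + R)
(S(-6, -3) - 1*345) - 960*D(15, -36) = (-1 - 1*345) - 960*(-64 - 36) = (-1 - 345) - 960*(-100) = -346 + 96000 = 95654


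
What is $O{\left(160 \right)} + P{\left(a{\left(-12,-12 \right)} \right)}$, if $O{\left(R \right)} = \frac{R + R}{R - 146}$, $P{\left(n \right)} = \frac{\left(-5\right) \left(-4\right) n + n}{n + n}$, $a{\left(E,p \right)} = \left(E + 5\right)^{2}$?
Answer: $\frac{467}{14} \approx 33.357$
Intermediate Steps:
$a{\left(E,p \right)} = \left(5 + E\right)^{2}$
$P{\left(n \right)} = \frac{21}{2}$ ($P{\left(n \right)} = \frac{20 n + n}{2 n} = 21 n \frac{1}{2 n} = \frac{21}{2}$)
$O{\left(R \right)} = \frac{2 R}{-146 + R}$
$O{\left(160 \right)} + P{\left(a{\left(-12,-12 \right)} \right)} = 2 \cdot 160 \frac{1}{-146 + 160} + \frac{21}{2} = 2 \cdot 160 \cdot \frac{1}{14} + \frac{21}{2} = \frac{160}{7} + \frac{21}{2} = \frac{467}{14}$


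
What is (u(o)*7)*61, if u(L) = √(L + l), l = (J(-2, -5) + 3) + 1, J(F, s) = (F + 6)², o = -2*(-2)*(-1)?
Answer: 1708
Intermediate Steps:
o = -4 (o = 4*(-1) = -4)
J(F, s) = (6 + F)²
l = 20 (l = ((6 - 2)² + 3) + 1 = (4² + 3) + 1 = (16 + 3) + 1 = 19 + 1 = 20)
u(L) = √(20 + L) (u(L) = √(L + 20) = √(20 + L))
(u(o)*7)*61 = (√(20 - 4)*7)*61 = (√16*7)*61 = (4*7)*61 = 28*61 = 1708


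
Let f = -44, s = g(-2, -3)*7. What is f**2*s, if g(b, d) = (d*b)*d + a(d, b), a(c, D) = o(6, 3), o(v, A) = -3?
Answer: -284592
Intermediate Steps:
a(c, D) = -3
g(b, d) = -3 + b*d**2 (g(b, d) = (d*b)*d - 3 = (b*d)*d - 3 = b*d**2 - 3 = -3 + b*d**2)
s = -147 (s = (-3 - 2*(-3)**2)*7 = (-3 - 2*9)*7 = (-3 - 18)*7 = -21*7 = -147)
f**2*s = (-44)**2*(-147) = 1936*(-147) = -284592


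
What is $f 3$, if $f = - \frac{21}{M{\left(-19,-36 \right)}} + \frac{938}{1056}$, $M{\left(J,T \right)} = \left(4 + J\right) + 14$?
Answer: $\frac{11557}{176} \approx 65.665$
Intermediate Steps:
$M{\left(J,T \right)} = 18 + J$
$f = \frac{11557}{528}$ ($f = - \frac{21}{18 - 19} + \frac{938}{1056} = - \frac{21}{-1} + 938 \cdot \frac{1}{1056} = \left(-21\right) \left(-1\right) + \frac{469}{528} = 21 + \frac{469}{528} = \frac{11557}{528} \approx 21.888$)
$f 3 = \frac{11557}{528} \cdot 3 = \frac{11557}{176}$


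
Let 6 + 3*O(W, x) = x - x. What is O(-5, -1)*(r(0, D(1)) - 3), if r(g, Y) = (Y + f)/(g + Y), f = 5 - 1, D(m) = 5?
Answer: 12/5 ≈ 2.4000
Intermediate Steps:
f = 4
O(W, x) = -2 (O(W, x) = -2 + (x - x)/3 = -2 + (1/3)*0 = -2 + 0 = -2)
r(g, Y) = (4 + Y)/(Y + g) (r(g, Y) = (Y + 4)/(g + Y) = (4 + Y)/(Y + g))
O(-5, -1)*(r(0, D(1)) - 3) = -2*((4 + 5)/(5 + 0) - 3) = -2*(9/5 - 3) = -2*(-6/5) = 12/5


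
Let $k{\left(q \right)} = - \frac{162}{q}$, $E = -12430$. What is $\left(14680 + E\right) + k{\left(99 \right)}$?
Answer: $\frac{24732}{11} \approx 2248.4$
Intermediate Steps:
$\left(14680 + E\right) + k{\left(99 \right)} = \left(14680 - 12430\right) - \frac{162}{99} = 2250 - \frac{18}{11} = \frac{24732}{11}$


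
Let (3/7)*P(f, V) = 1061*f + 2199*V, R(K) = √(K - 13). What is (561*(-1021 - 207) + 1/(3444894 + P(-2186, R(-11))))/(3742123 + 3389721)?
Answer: -5997705248038760907/62090581306883047336 - 46179*I*√6/124181162613766094672 ≈ -0.096596 - 9.1089e-16*I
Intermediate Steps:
R(K) = √(-13 + K)
P(f, V) = 5131*V + 7427*f/3 (P(f, V) = 7*(1061*f + 2199*V)/3 = 5131*V + 7427*f/3)
(561*(-1021 - 207) + 1/(3444894 + P(-2186, R(-11))))/(3742123 + 3389721) = (561*(-1021 - 207) + 1/(3444894 + (5131*√(-13 - 11) + (7427/3)*(-2186))))/(3742123 + 3389721) = (561*(-1228) + 1/(3444894 + (5131*√(-24) - 16235422/3)))/7131844 = (-688908 + 1/(3444894 + (5131*(2*I*√6) - 16235422/3)))*(1/7131844) = (-688908 + 1/(3444894 + (10262*I*√6 - 16235422/3)))*(1/7131844) = (-688908 + 1/(3444894 + (-16235422/3 + 10262*I*√6)))*(1/7131844) = (-688908 + 1/(-5900740/3 + 10262*I*√6))*(1/7131844) = -172227/1782961 + 1/(7131844*(-5900740/3 + 10262*I*√6))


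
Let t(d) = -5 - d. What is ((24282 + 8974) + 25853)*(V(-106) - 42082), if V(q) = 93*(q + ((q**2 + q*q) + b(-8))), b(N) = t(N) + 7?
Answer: 120516512574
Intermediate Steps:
b(N) = 2 - N (b(N) = (-5 - N) + 7 = 2 - N)
V(q) = 930 + 93*q + 186*q**2 (V(q) = 93*(q + ((q**2 + q*q) + (2 - 1*(-8)))) = 93*(q + ((q**2 + q**2) + (2 + 8))) = 93*(q + (2*q**2 + 10)) = 93*(q + (10 + 2*q**2)) = 93*(10 + q + 2*q**2) = 930 + 93*q + 186*q**2)
((24282 + 8974) + 25853)*(V(-106) - 42082) = ((24282 + 8974) + 25853)*((930 + 93*(-106) + 186*(-106)**2) - 42082) = (33256 + 25853)*((930 - 9858 + 186*11236) - 42082) = 59109*((930 - 9858 + 2089896) - 42082) = 59109*(2080968 - 42082) = 59109*2038886 = 120516512574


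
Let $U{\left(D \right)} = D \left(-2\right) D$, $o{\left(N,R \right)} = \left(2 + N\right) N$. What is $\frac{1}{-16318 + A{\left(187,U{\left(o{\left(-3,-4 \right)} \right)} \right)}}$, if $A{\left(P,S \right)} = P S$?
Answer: $- \frac{1}{19684} \approx -5.0803 \cdot 10^{-5}$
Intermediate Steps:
$o{\left(N,R \right)} = N \left(2 + N\right)$
$U{\left(D \right)} = - 2 D^{2}$ ($U{\left(D \right)} = - 2 D D = - 2 D^{2}$)
$\frac{1}{-16318 + A{\left(187,U{\left(o{\left(-3,-4 \right)} \right)} \right)}} = \frac{1}{-16318 + 187 \left(- 2 \left(- 3 \left(2 - 3\right)\right)^{2}\right)} = \frac{1}{-16318 + 187 \left(- 2 \left(\left(-3\right) \left(-1\right)\right)^{2}\right)} = \frac{1}{-16318 + 187 \left(- 2 \cdot 3^{2}\right)} = \frac{1}{-16318 + 187 \left(\left(-2\right) 9\right)} = \frac{1}{-16318 + 187 \left(-18\right)} = \frac{1}{-16318 - 3366} = \frac{1}{-19684} = - \frac{1}{19684}$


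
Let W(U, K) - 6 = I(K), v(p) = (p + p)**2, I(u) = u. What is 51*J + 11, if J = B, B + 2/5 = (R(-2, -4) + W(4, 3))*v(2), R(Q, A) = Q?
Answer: 28513/5 ≈ 5702.6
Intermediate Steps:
v(p) = 4*p**2 (v(p) = (2*p)**2 = 4*p**2)
W(U, K) = 6 + K
B = 558/5 (B = -2/5 + (-2 + (6 + 3))*(4*2**2) = -2/5 + (-2 + 9)*(4*4) = -2/5 + 7*16 = -2/5 + 112 = 558/5 ≈ 111.60)
J = 558/5 ≈ 111.60
51*J + 11 = 51*(558/5) + 11 = 28458/5 + 11 = 28513/5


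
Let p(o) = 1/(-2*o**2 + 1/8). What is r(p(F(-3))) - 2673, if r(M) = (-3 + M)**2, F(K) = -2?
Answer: -10570328/3969 ≈ -2663.2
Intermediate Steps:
p(o) = 1/(1/8 - 2*o**2) (p(o) = 1/(-2*o**2 + 1*(1/8)) = 1/(-2*o**2 + 1/8) = 1/(1/8 - 2*o**2))
r(p(F(-3))) - 2673 = (-3 - 8/(-1 + 16*(-2)**2))**2 - 2673 = (-3 - 8/(-1 + 16*4))**2 - 2673 = (-3 - 8/(-1 + 64))**2 - 2673 = (-3 - 8/63)**2 - 2673 = (-197/63)**2 - 2673 = 38809/3969 - 2673 = -10570328/3969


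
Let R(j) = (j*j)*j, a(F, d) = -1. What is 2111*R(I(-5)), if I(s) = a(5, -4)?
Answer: -2111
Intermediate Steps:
I(s) = -1
R(j) = j³ (R(j) = j²*j = j³)
2111*R(I(-5)) = 2111*(-1)³ = 2111*(-1) = -2111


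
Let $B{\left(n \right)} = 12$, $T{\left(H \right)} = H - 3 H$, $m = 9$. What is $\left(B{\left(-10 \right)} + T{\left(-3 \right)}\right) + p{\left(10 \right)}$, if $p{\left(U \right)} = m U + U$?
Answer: $118$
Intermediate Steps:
$T{\left(H \right)} = - 2 H$
$p{\left(U \right)} = 10 U$ ($p{\left(U \right)} = 9 U + U = 10 U$)
$\left(B{\left(-10 \right)} + T{\left(-3 \right)}\right) + p{\left(10 \right)} = \left(12 - -6\right) + 10 \cdot 10 = \left(12 + 6\right) + 100 = 18 + 100 = 118$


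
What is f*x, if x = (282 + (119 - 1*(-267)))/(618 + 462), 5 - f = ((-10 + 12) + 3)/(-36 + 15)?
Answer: 1837/567 ≈ 3.2399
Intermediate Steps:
f = 110/21 (f = 5 - ((-10 + 12) + 3)/(-36 + 15) = 5 - (2 + 3)/(-21) = 5 - 5*(-1)/21 = 5 - 1*(-5/21) = 5 + 5/21 = 110/21 ≈ 5.2381)
x = 167/270 (x = (282 + (119 + 267))/1080 = (282 + 386)*(1/1080) = 668*(1/1080) = 167/270 ≈ 0.61852)
f*x = (110/21)*(167/270) = 1837/567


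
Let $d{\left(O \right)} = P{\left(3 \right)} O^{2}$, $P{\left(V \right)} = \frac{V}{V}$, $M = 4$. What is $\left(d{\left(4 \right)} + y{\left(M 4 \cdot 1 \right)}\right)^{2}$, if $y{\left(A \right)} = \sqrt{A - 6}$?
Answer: $\left(16 + \sqrt{10}\right)^{2} \approx 367.19$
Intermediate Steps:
$P{\left(V \right)} = 1$
$y{\left(A \right)} = \sqrt{-6 + A}$
$d{\left(O \right)} = O^{2}$ ($d{\left(O \right)} = 1 O^{2} = O^{2}$)
$\left(d{\left(4 \right)} + y{\left(M 4 \cdot 1 \right)}\right)^{2} = \left(4^{2} + \sqrt{-6 + 4 \cdot 4 \cdot 1}\right)^{2} = \left(16 + \sqrt{-6 + 16 \cdot 1}\right)^{2} = \left(16 + \sqrt{-6 + 16}\right)^{2} = \left(16 + \sqrt{10}\right)^{2}$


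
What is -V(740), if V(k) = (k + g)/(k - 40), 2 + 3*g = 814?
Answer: -758/525 ≈ -1.4438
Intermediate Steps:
g = 812/3 (g = -2/3 + (1/3)*814 = -2/3 + 814/3 = 812/3 ≈ 270.67)
V(k) = (812/3 + k)/(-40 + k) (V(k) = (k + 812/3)/(k - 40) = (812/3 + k)/(-40 + k))
-V(740) = -(812/3 + 740)/(-40 + 740) = -3032/(700*3) = -1*758/525 = -758/525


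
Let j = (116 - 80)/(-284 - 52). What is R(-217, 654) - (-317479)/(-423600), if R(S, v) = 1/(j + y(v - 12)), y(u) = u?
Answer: -1898063089/2537787600 ≈ -0.74792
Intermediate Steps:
j = -3/28 (j = 36/(-336) = 36*(-1/336) = -3/28 ≈ -0.10714)
R(S, v) = 1/(-339/28 + v) (R(S, v) = 1/(-3/28 + (v - 12)) = 1/(-3/28 + (-12 + v)) = 1/(-339/28 + v))
R(-217, 654) - (-317479)/(-423600) = 28/(-339 + 28*654) - (-317479)/(-423600) = 28/(-339 + 18312) - (-317479)*(-1)/423600 = 28/17973 - 1*317479/423600 = 28*(1/17973) - 317479/423600 = 28/17973 - 317479/423600 = -1898063089/2537787600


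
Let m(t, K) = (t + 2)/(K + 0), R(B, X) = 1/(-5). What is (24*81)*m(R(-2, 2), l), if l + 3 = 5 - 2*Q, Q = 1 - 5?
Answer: 8748/25 ≈ 349.92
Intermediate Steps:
Q = -4
l = 10 (l = -3 + (5 - 2*(-4)) = -3 + (5 + 8) = -3 + 13 = 10)
R(B, X) = -⅕
m(t, K) = (2 + t)/K
(24*81)*m(R(-2, 2), l) = (24*81)*((2 - ⅕)/10) = 1944*((⅒)*(9/5)) = 1944*(9/50) = 8748/25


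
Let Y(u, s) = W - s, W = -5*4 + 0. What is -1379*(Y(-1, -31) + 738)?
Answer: -1032871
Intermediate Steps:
W = -20 (W = -20 + 0 = -20)
Y(u, s) = -20 - s
-1379*(Y(-1, -31) + 738) = -1379*((-20 - 1*(-31)) + 738) = -1379*((-20 + 31) + 738) = -1379*(11 + 738) = -1379*749 = -1032871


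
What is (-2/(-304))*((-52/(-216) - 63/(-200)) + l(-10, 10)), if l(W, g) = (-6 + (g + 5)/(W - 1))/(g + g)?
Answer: 11141/9028800 ≈ 0.0012339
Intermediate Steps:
l(W, g) = (-6 + (5 + g)/(-1 + W))/(2*g) (l(W, g) = (-6 + (5 + g)/(-1 + W))/((2*g)) = (-6 + (5 + g)/(-1 + W))*(1/(2*g)) = (-6 + (5 + g)/(-1 + W))/(2*g))
(-2/(-304))*((-52/(-216) - 63/(-200)) + l(-10, 10)) = (-2/(-304))*((-52/(-216) - 63/(-200)) + (½)*(11 + 10 - 6*(-10))/(10*(-1 - 10))) = (-2*(-1/304))*((-52*(-1/216) - 63*(-1/200)) + (½)*(⅒)*(11 + 10 + 60)/(-11)) = ((13/54 + 63/200) + (½)*(⅒)*(-1/11)*81)/152 = (3001/5400 - 81/220)/152 = (1/152)*(11141/59400) = 11141/9028800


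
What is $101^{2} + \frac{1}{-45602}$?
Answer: $\frac{465186001}{45602} \approx 10201.0$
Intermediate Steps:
$101^{2} + \frac{1}{-45602} = 10201 - \frac{1}{45602} = \frac{465186001}{45602}$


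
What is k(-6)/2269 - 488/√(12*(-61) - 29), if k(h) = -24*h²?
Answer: -864/2269 + 488*I*√761/761 ≈ -0.38078 + 17.69*I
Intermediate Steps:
k(-6)/2269 - 488/√(12*(-61) - 29) = -24*(-6)²/2269 - 488/√(12*(-61) - 29) = -24*36*(1/2269) - 488/√(-732 - 29) = -864*1/2269 - 488*(-I*√761/761) = -864/2269 - 488*(-I*√761/761) = -864/2269 - (-488)*I*√761/761 = -864/2269 + 488*I*√761/761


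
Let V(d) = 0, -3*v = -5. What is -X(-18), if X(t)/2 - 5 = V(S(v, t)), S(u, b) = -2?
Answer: -10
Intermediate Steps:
v = 5/3 (v = -1/3*(-5) = 5/3 ≈ 1.6667)
X(t) = 10 (X(t) = 10 + 2*0 = 10 + 0 = 10)
-X(-18) = -1*10 = -10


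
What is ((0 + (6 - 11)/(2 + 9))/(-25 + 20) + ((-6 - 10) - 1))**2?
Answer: 34596/121 ≈ 285.92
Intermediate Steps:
((0 + (6 - 11)/(2 + 9))/(-25 + 20) + ((-6 - 10) - 1))**2 = ((0 - 5/11)/(-5) + (-16 - 1))**2 = ((0 - 5*1/11)*(-1/5) - 17)**2 = ((0 - 5/11)*(-1/5) - 17)**2 = (-5/11*(-1/5) - 17)**2 = (1/11 - 17)**2 = (-186/11)**2 = 34596/121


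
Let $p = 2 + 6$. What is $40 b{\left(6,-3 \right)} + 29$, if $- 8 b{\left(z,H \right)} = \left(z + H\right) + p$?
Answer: $-26$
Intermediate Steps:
$p = 8$
$b{\left(z,H \right)} = -1 - \frac{H}{8} - \frac{z}{8}$ ($b{\left(z,H \right)} = - \frac{\left(z + H\right) + 8}{8} = - \frac{\left(H + z\right) + 8}{8} = - \frac{8 + H + z}{8} = -1 - \frac{H}{8} - \frac{z}{8}$)
$40 b{\left(6,-3 \right)} + 29 = 40 \left(-1 - - \frac{3}{8} - \frac{3}{4}\right) + 29 = 40 \left(-1 + \frac{3}{8} - \frac{3}{4}\right) + 29 = 40 \left(- \frac{11}{8}\right) + 29 = -55 + 29 = -26$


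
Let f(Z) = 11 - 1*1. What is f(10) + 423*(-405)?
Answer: -171305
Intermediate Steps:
f(Z) = 10 (f(Z) = 11 - 1 = 10)
f(10) + 423*(-405) = 10 + 423*(-405) = 10 - 171315 = -171305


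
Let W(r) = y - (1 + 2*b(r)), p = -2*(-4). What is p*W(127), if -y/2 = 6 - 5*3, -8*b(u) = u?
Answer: 390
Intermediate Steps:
b(u) = -u/8
p = 8
y = 18 (y = -2*(6 - 5*3) = -2*(6 - 15) = -2*(-9) = 18)
W(r) = 17 + r/4 (W(r) = 18 - (1 + 2*(-r/8)) = 18 - (1 - r/4) = 18 + (-1 + r/4) = 17 + r/4)
p*W(127) = 8*(17 + (¼)*127) = 8*(17 + 127/4) = 8*(195/4) = 390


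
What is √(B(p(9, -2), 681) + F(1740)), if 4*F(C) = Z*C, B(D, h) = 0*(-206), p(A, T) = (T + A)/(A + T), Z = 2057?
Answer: 11*√7395 ≈ 945.94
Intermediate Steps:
p(A, T) = 1 (p(A, T) = (A + T)/(A + T) = 1)
B(D, h) = 0
F(C) = 2057*C/4 (F(C) = (2057*C)/4 = 2057*C/4)
√(B(p(9, -2), 681) + F(1740)) = √(0 + (2057/4)*1740) = √(0 + 894795) = √894795 = 11*√7395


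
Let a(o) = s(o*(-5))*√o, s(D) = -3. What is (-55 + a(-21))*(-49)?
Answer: 2695 + 147*I*√21 ≈ 2695.0 + 673.64*I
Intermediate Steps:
a(o) = -3*√o
(-55 + a(-21))*(-49) = (-55 - 3*I*√21)*(-49) = 2695 + 147*I*√21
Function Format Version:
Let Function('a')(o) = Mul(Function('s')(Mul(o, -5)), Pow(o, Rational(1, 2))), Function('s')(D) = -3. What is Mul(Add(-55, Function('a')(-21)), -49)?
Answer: Add(2695, Mul(147, I, Pow(21, Rational(1, 2)))) ≈ Add(2695.0, Mul(673.64, I))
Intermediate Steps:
Function('a')(o) = Mul(-3, Pow(o, Rational(1, 2)))
Mul(Add(-55, Function('a')(-21)), -49) = Mul(Add(-55, Mul(-3, Pow(-21, Rational(1, 2)))), -49) = Mul(Add(-55, Mul(-3, Mul(I, Pow(21, Rational(1, 2))))), -49) = Mul(Add(-55, Mul(-3, I, Pow(21, Rational(1, 2)))), -49) = Add(2695, Mul(147, I, Pow(21, Rational(1, 2))))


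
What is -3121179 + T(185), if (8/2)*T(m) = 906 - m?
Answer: -12483995/4 ≈ -3.1210e+6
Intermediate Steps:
T(m) = 453/2 - m/4 (T(m) = (906 - m)/4 = 453/2 - m/4)
-3121179 + T(185) = -3121179 + (453/2 - 1/4*185) = -3121179 + (453/2 - 185/4) = -3121179 + 721/4 = -12483995/4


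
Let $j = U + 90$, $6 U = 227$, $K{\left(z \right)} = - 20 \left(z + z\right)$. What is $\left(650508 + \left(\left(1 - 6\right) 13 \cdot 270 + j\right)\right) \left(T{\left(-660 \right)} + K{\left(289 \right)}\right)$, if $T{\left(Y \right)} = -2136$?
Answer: $- \frac{26012230720}{3} \approx -8.6707 \cdot 10^{9}$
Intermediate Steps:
$K{\left(z \right)} = - 40 z$ ($K{\left(z \right)} = - 20 \cdot 2 z = - 40 z$)
$U = \frac{227}{6}$ ($U = \frac{1}{6} \cdot 227 = \frac{227}{6} \approx 37.833$)
$j = \frac{767}{6}$ ($j = \frac{227}{6} + 90 = \frac{767}{6} \approx 127.83$)
$\left(650508 + \left(\left(1 - 6\right) 13 \cdot 270 + j\right)\right) \left(T{\left(-660 \right)} + K{\left(289 \right)}\right) = \left(650508 + \left(\left(1 - 6\right) 13 \cdot 270 + \frac{767}{6}\right)\right) \left(-2136 - 11560\right) = \left(650508 + \left(\left(-5\right) 13 \cdot 270 + \frac{767}{6}\right)\right) \left(-2136 - 11560\right) = \left(650508 + \left(\left(-65\right) 270 + \frac{767}{6}\right)\right) \left(-13696\right) = \left(650508 + \left(-17550 + \frac{767}{6}\right)\right) \left(-13696\right) = \left(650508 - \frac{104533}{6}\right) \left(-13696\right) = \frac{3798515}{6} \left(-13696\right) = - \frac{26012230720}{3}$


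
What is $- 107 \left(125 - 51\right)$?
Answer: $-7918$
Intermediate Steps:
$- 107 \left(125 - 51\right) = \left(-107\right) 74 = -7918$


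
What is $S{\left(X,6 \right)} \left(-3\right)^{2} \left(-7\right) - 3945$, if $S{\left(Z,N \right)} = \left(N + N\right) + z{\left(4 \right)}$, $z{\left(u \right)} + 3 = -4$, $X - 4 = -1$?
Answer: $-4260$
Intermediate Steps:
$X = 3$ ($X = 4 - 1 = 3$)
$z{\left(u \right)} = -7$ ($z{\left(u \right)} = -3 - 4 = -7$)
$S{\left(Z,N \right)} = -7 + 2 N$ ($S{\left(Z,N \right)} = \left(N + N\right) - 7 = 2 N - 7 = -7 + 2 N$)
$S{\left(X,6 \right)} \left(-3\right)^{2} \left(-7\right) - 3945 = \left(-7 + 2 \cdot 6\right) \left(-3\right)^{2} \left(-7\right) - 3945 = \left(-7 + 12\right) 9 \left(-7\right) - 3945 = 5 \cdot 9 \left(-7\right) - 3945 = 45 \left(-7\right) - 3945 = -315 - 3945 = -4260$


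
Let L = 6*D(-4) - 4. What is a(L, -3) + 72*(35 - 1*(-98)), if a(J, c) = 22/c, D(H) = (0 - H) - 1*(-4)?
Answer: 28706/3 ≈ 9568.7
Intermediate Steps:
D(H) = 4 - H (D(H) = -H + 4 = 4 - H)
L = 44 (L = 6*(4 - 1*(-4)) - 4 = 6*(4 + 4) - 4 = 6*8 - 4 = 48 - 4 = 44)
a(L, -3) + 72*(35 - 1*(-98)) = 22/(-3) + 72*(35 - 1*(-98)) = 22*(-⅓) + 72*(35 + 98) = -22/3 + 72*133 = -22/3 + 9576 = 28706/3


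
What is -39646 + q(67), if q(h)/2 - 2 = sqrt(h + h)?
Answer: -39642 + 2*sqrt(134) ≈ -39619.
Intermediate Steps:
q(h) = 4 + 2*sqrt(2)*sqrt(h) (q(h) = 4 + 2*sqrt(h + h) = 4 + 2*sqrt(2*h) = 4 + 2*(sqrt(2)*sqrt(h)) = 4 + 2*sqrt(2)*sqrt(h))
-39646 + q(67) = -39646 + (4 + 2*sqrt(2)*sqrt(67)) = -39646 + (4 + 2*sqrt(134)) = -39642 + 2*sqrt(134)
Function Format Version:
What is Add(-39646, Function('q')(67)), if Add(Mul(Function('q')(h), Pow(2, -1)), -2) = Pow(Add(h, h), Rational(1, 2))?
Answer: Add(-39642, Mul(2, Pow(134, Rational(1, 2)))) ≈ -39619.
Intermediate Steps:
Function('q')(h) = Add(4, Mul(2, Pow(2, Rational(1, 2)), Pow(h, Rational(1, 2)))) (Function('q')(h) = Add(4, Mul(2, Pow(Add(h, h), Rational(1, 2)))) = Add(4, Mul(2, Pow(Mul(2, h), Rational(1, 2)))) = Add(4, Mul(2, Mul(Pow(2, Rational(1, 2)), Pow(h, Rational(1, 2))))) = Add(4, Mul(2, Pow(2, Rational(1, 2)), Pow(h, Rational(1, 2)))))
Add(-39646, Function('q')(67)) = Add(-39646, Add(4, Mul(2, Pow(2, Rational(1, 2)), Pow(67, Rational(1, 2))))) = Add(-39646, Add(4, Mul(2, Pow(134, Rational(1, 2))))) = Add(-39642, Mul(2, Pow(134, Rational(1, 2))))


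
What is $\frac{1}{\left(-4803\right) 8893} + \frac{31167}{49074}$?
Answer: $\frac{443746161373}{698700546282} \approx 0.6351$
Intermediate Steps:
$\frac{1}{\left(-4803\right) 8893} + \frac{31167}{49074} = \left(- \frac{1}{4803}\right) \frac{1}{8893} + 31167 \cdot \frac{1}{49074} = - \frac{1}{42713079} + \frac{10389}{16358} = \frac{443746161373}{698700546282}$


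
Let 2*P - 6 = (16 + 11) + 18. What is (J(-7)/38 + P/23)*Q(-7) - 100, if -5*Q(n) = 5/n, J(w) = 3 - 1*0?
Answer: -305381/3059 ≈ -99.830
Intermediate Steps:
J(w) = 3 (J(w) = 3 + 0 = 3)
Q(n) = -1/n
P = 51/2 (P = 3 + ((16 + 11) + 18)/2 = 3 + (27 + 18)/2 = 3 + (½)*45 = 3 + 45/2 = 51/2 ≈ 25.500)
(J(-7)/38 + P/23)*Q(-7) - 100 = (3/38 + (51/2)/23)*(-1/(-7)) - 100 = (3*(1/38) + (51/2)*(1/23))*(-1*(-⅐)) - 100 = (3/38 + 51/46)*(⅐) - 100 = (519/437)*(⅐) - 100 = 519/3059 - 100 = -305381/3059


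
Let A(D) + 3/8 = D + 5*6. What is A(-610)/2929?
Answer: -4643/23432 ≈ -0.19815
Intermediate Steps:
A(D) = 237/8 + D (A(D) = -3/8 + (D + 5*6) = -3/8 + (D + 30) = -3/8 + (30 + D) = 237/8 + D)
A(-610)/2929 = (237/8 - 610)/2929 = -4643/8*1/2929 = -4643/23432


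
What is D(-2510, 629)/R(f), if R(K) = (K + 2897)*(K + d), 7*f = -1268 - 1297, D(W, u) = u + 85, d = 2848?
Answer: 1029/9050291 ≈ 0.00011370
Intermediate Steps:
D(W, u) = 85 + u
f = -2565/7 (f = (-1268 - 1297)/7 = (1/7)*(-2565) = -2565/7 ≈ -366.43)
R(K) = (2848 + K)*(2897 + K) (R(K) = (K + 2897)*(K + 2848) = (2897 + K)*(2848 + K) = (2848 + K)*(2897 + K))
D(-2510, 629)/R(f) = (85 + 629)/(8250656 + (-2565/7)**2 + 5745*(-2565/7)) = 714/(8250656 + 6579225/49 - 14735925/7) = 714/(307709894/49) = 714*(49/307709894) = 1029/9050291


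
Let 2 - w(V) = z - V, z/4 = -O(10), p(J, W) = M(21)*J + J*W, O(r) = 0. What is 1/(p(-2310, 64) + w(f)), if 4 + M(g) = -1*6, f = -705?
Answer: -1/125443 ≈ -7.9717e-6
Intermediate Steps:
M(g) = -10 (M(g) = -4 - 1*6 = -4 - 6 = -10)
p(J, W) = -10*J + J*W
z = 0 (z = 4*(-1*0) = 4*0 = 0)
w(V) = 2 + V (w(V) = 2 - (0 - V) = 2 - (-1)*V = 2 + V)
1/(p(-2310, 64) + w(f)) = 1/(-2310*(-10 + 64) + (2 - 705)) = 1/(-2310*54 - 703) = 1/(-124740 - 703) = 1/(-125443) = -1/125443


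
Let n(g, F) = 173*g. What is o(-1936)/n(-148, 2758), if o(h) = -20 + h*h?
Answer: -937019/6401 ≈ -146.39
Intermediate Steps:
o(h) = -20 + h²
o(-1936)/n(-148, 2758) = (-20 + (-1936)²)/((173*(-148))) = (-20 + 3748096)/(-25604) = 3748076*(-1/25604) = -937019/6401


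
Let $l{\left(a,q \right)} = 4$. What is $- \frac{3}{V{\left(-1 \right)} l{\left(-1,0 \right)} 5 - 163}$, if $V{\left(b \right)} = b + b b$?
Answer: $\frac{3}{163} \approx 0.018405$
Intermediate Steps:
$V{\left(b \right)} = b + b^{2}$
$- \frac{3}{V{\left(-1 \right)} l{\left(-1,0 \right)} 5 - 163} = - \frac{3}{- (1 - 1) 4 \cdot 5 - 163} = - \frac{3}{\left(-1\right) 0 \cdot 4 \cdot 5 - 163} = - \frac{3}{0 \cdot 4 \cdot 5 - 163} = - \frac{3}{0 \cdot 5 - 163} = - \frac{3}{0 - 163} = - \frac{3}{-163} = \left(-3\right) \left(- \frac{1}{163}\right) = \frac{3}{163}$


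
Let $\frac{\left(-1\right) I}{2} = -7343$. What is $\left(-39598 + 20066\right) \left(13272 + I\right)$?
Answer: $-546075656$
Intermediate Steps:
$I = 14686$ ($I = \left(-2\right) \left(-7343\right) = 14686$)
$\left(-39598 + 20066\right) \left(13272 + I\right) = \left(-39598 + 20066\right) \left(13272 + 14686\right) = \left(-19532\right) 27958 = -546075656$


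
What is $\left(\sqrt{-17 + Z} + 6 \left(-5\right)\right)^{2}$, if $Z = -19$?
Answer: $864 - 360 i \approx 864.0 - 360.0 i$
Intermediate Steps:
$\left(\sqrt{-17 + Z} + 6 \left(-5\right)\right)^{2} = \left(\sqrt{-17 - 19} + 6 \left(-5\right)\right)^{2} = \left(\sqrt{-36} - 30\right)^{2} = \left(6 i - 30\right)^{2} = \left(-30 + 6 i\right)^{2}$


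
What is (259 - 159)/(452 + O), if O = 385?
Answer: 100/837 ≈ 0.11947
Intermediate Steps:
(259 - 159)/(452 + O) = (259 - 159)/(452 + 385) = 100/837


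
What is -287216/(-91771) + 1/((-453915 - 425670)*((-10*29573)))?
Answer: 74710531727604571/23871442423700550 ≈ 3.1297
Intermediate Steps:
-287216/(-91771) + 1/((-453915 - 425670)*((-10*29573))) = -287216*(-1/91771) + 1/(-879585*(-295730)) = 287216/91771 - 1/879585*(-1/295730) = 287216/91771 + 1/260119672050 = 74710531727604571/23871442423700550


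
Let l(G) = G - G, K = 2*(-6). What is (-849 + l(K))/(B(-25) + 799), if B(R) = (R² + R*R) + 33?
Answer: -283/694 ≈ -0.40778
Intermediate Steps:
B(R) = 33 + 2*R² (B(R) = (R² + R²) + 33 = 2*R² + 33 = 33 + 2*R²)
K = -12
l(G) = 0
(-849 + l(K))/(B(-25) + 799) = (-849 + 0)/((33 + 2*(-25)²) + 799) = -849/((33 + 2*625) + 799) = -849/((33 + 1250) + 799) = -849/(1283 + 799) = -849/2082 = -849*1/2082 = -283/694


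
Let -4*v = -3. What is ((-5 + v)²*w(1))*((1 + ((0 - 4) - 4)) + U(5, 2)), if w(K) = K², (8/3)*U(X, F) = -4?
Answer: -4913/32 ≈ -153.53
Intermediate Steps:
v = ¾ (v = -¼*(-3) = ¾ ≈ 0.75000)
U(X, F) = -3/2 (U(X, F) = (3/8)*(-4) = -3/2)
((-5 + v)²*w(1))*((1 + ((0 - 4) - 4)) + U(5, 2)) = ((-5 + ¾)²*1²)*((1 + ((0 - 4) - 4)) - 3/2) = ((-17/4)²*1)*((1 + (-4 - 4)) - 3/2) = ((289/16)*1)*((1 - 8) - 3/2) = 289*(-7 - 3/2)/16 = (289/16)*(-17/2) = -4913/32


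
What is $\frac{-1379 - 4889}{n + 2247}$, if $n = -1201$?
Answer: $- \frac{3134}{523} \approx -5.9924$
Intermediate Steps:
$\frac{-1379 - 4889}{n + 2247} = \frac{-1379 - 4889}{-1201 + 2247} = - \frac{6268}{1046} = \left(-6268\right) \frac{1}{1046} = - \frac{3134}{523}$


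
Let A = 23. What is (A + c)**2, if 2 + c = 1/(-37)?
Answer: 602176/1369 ≈ 439.87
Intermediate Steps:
c = -75/37 (c = -2 + 1/(-37) = -2 - 1/37 = -75/37 ≈ -2.0270)
(A + c)**2 = (23 - 75/37)**2 = (776/37)**2 = 602176/1369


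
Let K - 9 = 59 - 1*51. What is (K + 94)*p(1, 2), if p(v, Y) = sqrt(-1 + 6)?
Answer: 111*sqrt(5) ≈ 248.20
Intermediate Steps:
K = 17 (K = 9 + (59 - 1*51) = 9 + (59 - 51) = 9 + 8 = 17)
p(v, Y) = sqrt(5)
(K + 94)*p(1, 2) = (17 + 94)*sqrt(5) = 111*sqrt(5)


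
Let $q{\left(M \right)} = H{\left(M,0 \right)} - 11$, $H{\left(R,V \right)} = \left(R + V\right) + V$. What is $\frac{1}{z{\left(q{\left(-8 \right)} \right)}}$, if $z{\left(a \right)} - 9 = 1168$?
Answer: $\frac{1}{1177} \approx 0.00084962$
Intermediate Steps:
$H{\left(R,V \right)} = R + 2 V$
$q{\left(M \right)} = -11 + M$ ($q{\left(M \right)} = \left(M + 2 \cdot 0\right) - 11 = \left(M + 0\right) - 11 = M - 11 = -11 + M$)
$z{\left(a \right)} = 1177$ ($z{\left(a \right)} = 9 + 1168 = 1177$)
$\frac{1}{z{\left(q{\left(-8 \right)} \right)}} = \frac{1}{1177}$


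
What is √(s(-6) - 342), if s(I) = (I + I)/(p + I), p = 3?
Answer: 13*I*√2 ≈ 18.385*I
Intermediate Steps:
s(I) = 2*I/(3 + I) (s(I) = (I + I)/(3 + I) = (2*I)/(3 + I) = 2*I/(3 + I))
√(s(-6) - 342) = √(2*(-6)/(3 - 6) - 342) = √(2*(-6)/(-3) - 342) = √(2*(-6)*(-⅓) - 342) = √(4 - 342) = √(-338) = 13*I*√2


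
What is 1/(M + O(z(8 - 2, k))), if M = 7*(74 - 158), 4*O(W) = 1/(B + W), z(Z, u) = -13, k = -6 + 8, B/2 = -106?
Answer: -900/529201 ≈ -0.0017007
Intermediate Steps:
B = -212 (B = 2*(-106) = -212)
k = 2
O(W) = 1/(4*(-212 + W))
M = -588 (M = 7*(-84) = -588)
1/(M + O(z(8 - 2, k))) = 1/(-588 + 1/(4*(-212 - 13))) = 1/(-588 + (1/4)/(-225)) = 1/(-588 + (1/4)*(-1/225)) = 1/(-588 - 1/900) = 1/(-529201/900) = -900/529201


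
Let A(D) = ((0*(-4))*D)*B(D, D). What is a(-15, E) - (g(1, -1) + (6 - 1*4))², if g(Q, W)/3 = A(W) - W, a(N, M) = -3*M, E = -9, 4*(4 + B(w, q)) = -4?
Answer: 2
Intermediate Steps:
B(w, q) = -5 (B(w, q) = -4 + (¼)*(-4) = -4 - 1 = -5)
A(D) = 0 (A(D) = ((0*(-4))*D)*(-5) = (0*D)*(-5) = 0*(-5) = 0)
g(Q, W) = -3*W (g(Q, W) = 3*(0 - W) = 3*(-W) = -3*W)
a(-15, E) - (g(1, -1) + (6 - 1*4))² = -3*(-9) - (-3*(-1) + (6 - 1*4))² = 27 - (3 + (6 - 4))² = 27 - (3 + 2)² = 27 - 1*5² = 27 - 1*25 = 27 - 25 = 2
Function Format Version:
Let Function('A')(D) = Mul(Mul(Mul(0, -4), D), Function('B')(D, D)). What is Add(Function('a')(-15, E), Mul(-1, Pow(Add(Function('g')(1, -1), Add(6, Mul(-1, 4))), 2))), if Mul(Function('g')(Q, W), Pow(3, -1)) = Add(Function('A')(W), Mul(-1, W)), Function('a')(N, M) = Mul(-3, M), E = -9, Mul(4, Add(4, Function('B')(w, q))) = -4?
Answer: 2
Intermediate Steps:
Function('B')(w, q) = -5 (Function('B')(w, q) = Add(-4, Mul(Rational(1, 4), -4)) = Add(-4, -1) = -5)
Function('A')(D) = 0 (Function('A')(D) = Mul(Mul(Mul(0, -4), D), -5) = Mul(Mul(0, D), -5) = Mul(0, -5) = 0)
Function('g')(Q, W) = Mul(-3, W) (Function('g')(Q, W) = Mul(3, Add(0, Mul(-1, W))) = Mul(3, Mul(-1, W)) = Mul(-3, W))
Add(Function('a')(-15, E), Mul(-1, Pow(Add(Function('g')(1, -1), Add(6, Mul(-1, 4))), 2))) = Add(Mul(-3, -9), Mul(-1, Pow(Add(Mul(-3, -1), Add(6, Mul(-1, 4))), 2))) = Add(27, Mul(-1, Pow(Add(3, Add(6, -4)), 2))) = Add(27, Mul(-1, Pow(Add(3, 2), 2))) = Add(27, Mul(-1, Pow(5, 2))) = Add(27, Mul(-1, 25)) = Add(27, -25) = 2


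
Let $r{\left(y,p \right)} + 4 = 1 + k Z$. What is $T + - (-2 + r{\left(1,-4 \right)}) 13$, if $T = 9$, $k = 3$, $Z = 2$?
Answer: $-4$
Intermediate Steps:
$r{\left(y,p \right)} = 3$ ($r{\left(y,p \right)} = -4 + \left(1 + 3 \cdot 2\right) = -4 + \left(1 + 6\right) = -4 + 7 = 3$)
$T + - (-2 + r{\left(1,-4 \right)}) 13 = 9 + - (-2 + 3) 13 = 9 + \left(-1\right) 1 \cdot 13 = 9 - 13 = -4$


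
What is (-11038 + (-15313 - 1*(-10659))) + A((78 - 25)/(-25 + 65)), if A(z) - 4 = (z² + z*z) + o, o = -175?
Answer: -12687591/800 ≈ -15859.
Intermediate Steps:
A(z) = -171 + 2*z² (A(z) = 4 + ((z² + z*z) - 175) = 4 + ((z² + z²) - 175) = 4 + (2*z² - 175) = 4 + (-175 + 2*z²) = -171 + 2*z²)
(-11038 + (-15313 - 1*(-10659))) + A((78 - 25)/(-25 + 65)) = (-11038 + (-15313 - 1*(-10659))) + (-171 + 2*((78 - 25)/(-25 + 65))²) = (-11038 + (-15313 + 10659)) + (-171 + 2*(53/40)²) = (-11038 - 4654) + (-171 + 2*(53*(1/40))²) = -15692 + (-171 + 2*(53/40)²) = -15692 + (-171 + 2*(2809/1600)) = -15692 + (-171 + 2809/800) = -15692 - 133991/800 = -12687591/800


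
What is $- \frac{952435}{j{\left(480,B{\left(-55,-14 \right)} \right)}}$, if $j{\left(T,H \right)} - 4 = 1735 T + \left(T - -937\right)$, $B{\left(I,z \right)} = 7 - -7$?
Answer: $- \frac{952435}{834221} \approx -1.1417$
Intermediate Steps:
$B{\left(I,z \right)} = 14$ ($B{\left(I,z \right)} = 7 + 7 = 14$)
$j{\left(T,H \right)} = 941 + 1736 T$ ($j{\left(T,H \right)} = 4 + \left(1735 T + \left(T - -937\right)\right) = 4 + \left(1735 T + \left(T + 937\right)\right) = 4 + \left(1735 T + \left(937 + T\right)\right) = 4 + \left(937 + 1736 T\right) = 941 + 1736 T$)
$- \frac{952435}{j{\left(480,B{\left(-55,-14 \right)} \right)}} = - \frac{952435}{941 + 1736 \cdot 480} = - \frac{952435}{941 + 833280} = - \frac{952435}{834221}$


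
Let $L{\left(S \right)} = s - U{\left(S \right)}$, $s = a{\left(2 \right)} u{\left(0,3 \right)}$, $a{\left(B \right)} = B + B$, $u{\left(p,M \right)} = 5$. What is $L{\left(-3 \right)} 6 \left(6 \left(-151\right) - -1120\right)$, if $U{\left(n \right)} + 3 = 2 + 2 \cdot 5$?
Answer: $14124$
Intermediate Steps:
$U{\left(n \right)} = 9$ ($U{\left(n \right)} = -3 + \left(2 + 2 \cdot 5\right) = -3 + \left(2 + 10\right) = -3 + 12 = 9$)
$a{\left(B \right)} = 2 B$
$s = 20$ ($s = 2 \cdot 2 \cdot 5 = 4 \cdot 5 = 20$)
$L{\left(S \right)} = 11$ ($L{\left(S \right)} = 20 - 9 = 11$)
$L{\left(-3 \right)} 6 \left(6 \left(-151\right) - -1120\right) = 11 \cdot 6 \left(6 \left(-151\right) - -1120\right) = 66 \left(-906 + 1120\right) = 66 \cdot 214 = 14124$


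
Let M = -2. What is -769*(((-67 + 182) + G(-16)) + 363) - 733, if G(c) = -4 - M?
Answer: -366777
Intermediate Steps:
G(c) = -2 (G(c) = -4 - 1*(-2) = -4 + 2 = -2)
-769*(((-67 + 182) + G(-16)) + 363) - 733 = -769*(((-67 + 182) - 2) + 363) - 733 = -769*((115 - 2) + 363) - 733 = -769*(113 + 363) - 733 = -769*476 - 733 = -366044 - 733 = -366777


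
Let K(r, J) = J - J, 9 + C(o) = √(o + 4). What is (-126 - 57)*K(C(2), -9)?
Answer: 0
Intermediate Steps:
C(o) = -9 + √(4 + o) (C(o) = -9 + √(o + 4) = -9 + √(4 + o))
K(r, J) = 0
(-126 - 57)*K(C(2), -9) = (-126 - 57)*0 = -183*0 = 0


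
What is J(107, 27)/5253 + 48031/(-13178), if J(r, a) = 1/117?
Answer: -29519887453/8099211978 ≈ -3.6448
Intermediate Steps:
J(r, a) = 1/117
J(107, 27)/5253 + 48031/(-13178) = (1/117)/5253 + 48031/(-13178) = (1/117)*(1/5253) + 48031*(-1/13178) = 1/614601 - 48031/13178 = -29519887453/8099211978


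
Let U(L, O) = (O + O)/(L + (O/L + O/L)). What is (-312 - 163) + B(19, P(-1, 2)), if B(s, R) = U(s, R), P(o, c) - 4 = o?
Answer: -174211/367 ≈ -474.69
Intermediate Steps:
P(o, c) = 4 + o
U(L, O) = 2*O/(L + 2*O/L) (U(L, O) = (2*O)/(L + 2*O/L) = 2*O/(L + 2*O/L))
B(s, R) = 2*R*s/(s**2 + 2*R) (B(s, R) = 2*s*R/(s**2 + 2*R) = 2*R*s/(s**2 + 2*R))
(-312 - 163) + B(19, P(-1, 2)) = (-312 - 163) + 2*(4 - 1)*19/(19**2 + 2*(4 - 1)) = -475 + 2*3*19/(361 + 2*3) = -475 + 2*3*19/(361 + 6) = -475 + 2*3*19/367 = -475 + 2*3*19*(1/367) = -475 + 114/367 = -174211/367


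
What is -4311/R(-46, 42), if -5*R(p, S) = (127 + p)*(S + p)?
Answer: -2395/36 ≈ -66.528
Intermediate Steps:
R(p, S) = -(127 + p)*(S + p)/5
-4311/R(-46, 42) = -4311/(-127/5*42 - 127/5*(-46) - ⅕*(-46)² - ⅕*42*(-46)) = -4311/(-5334/5 + 5842/5 - ⅕*2116 + 1932/5) = -4311/(-5334/5 + 5842/5 - 2116/5 + 1932/5) = -4311/324/5 = -4311*5/324 = -2395/36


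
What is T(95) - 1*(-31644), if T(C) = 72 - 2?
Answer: 31714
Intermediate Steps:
T(C) = 70
T(95) - 1*(-31644) = 70 - 1*(-31644) = 70 + 31644 = 31714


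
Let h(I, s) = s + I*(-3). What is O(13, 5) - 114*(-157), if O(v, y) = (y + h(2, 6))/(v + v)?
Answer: 465353/26 ≈ 17898.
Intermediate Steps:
h(I, s) = s - 3*I
O(v, y) = y/(2*v) (O(v, y) = (y + (6 - 3*2))/(v + v) = (y + (6 - 6))/((2*v)) = (y + 0)*(1/(2*v)) = y*(1/(2*v)) = y/(2*v))
O(13, 5) - 114*(-157) = (1/2)*5/13 - 114*(-157) = (1/2)*5*(1/13) + 17898 = 5/26 + 17898 = 465353/26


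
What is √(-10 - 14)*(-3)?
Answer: -6*I*√6 ≈ -14.697*I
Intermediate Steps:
√(-10 - 14)*(-3) = √(-24)*(-3) = (2*I*√6)*(-3) = -6*I*√6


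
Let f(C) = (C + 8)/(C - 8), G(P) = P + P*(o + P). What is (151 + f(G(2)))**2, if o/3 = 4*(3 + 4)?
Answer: 159365376/6889 ≈ 23133.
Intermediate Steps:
o = 84 (o = 3*(4*(3 + 4)) = 3*(4*7) = 3*28 = 84)
G(P) = P + P*(84 + P)
f(C) = (8 + C)/(-8 + C)
(151 + f(G(2)))**2 = (151 + (8 + 2*(85 + 2))/(-8 + 2*(85 + 2)))**2 = (151 + (8 + 2*87)/(-8 + 2*87))**2 = (151 + (8 + 174)/(-8 + 174))**2 = (151 + 182/166)**2 = (151 + (1/166)*182)**2 = (151 + 91/83)**2 = (12624/83)**2 = 159365376/6889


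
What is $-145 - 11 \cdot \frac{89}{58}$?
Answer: $- \frac{9389}{58} \approx -161.88$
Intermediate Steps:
$-145 - 11 \cdot \frac{89}{58} = -145 - 11 \cdot 89 \cdot \frac{1}{58} = -145 - \frac{979}{58} = - \frac{9389}{58}$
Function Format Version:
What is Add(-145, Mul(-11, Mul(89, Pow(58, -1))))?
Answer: Rational(-9389, 58) ≈ -161.88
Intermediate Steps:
Add(-145, Mul(-11, Mul(89, Pow(58, -1)))) = Add(-145, Mul(-11, Mul(89, Rational(1, 58)))) = Add(-145, Mul(-11, Rational(89, 58))) = Add(-145, Rational(-979, 58)) = Rational(-9389, 58)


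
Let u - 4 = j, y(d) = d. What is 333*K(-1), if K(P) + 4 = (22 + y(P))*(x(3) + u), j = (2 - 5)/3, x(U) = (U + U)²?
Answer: 271395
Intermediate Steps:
x(U) = 4*U² (x(U) = (2*U)² = 4*U²)
j = -1 (j = -3*⅓ = -1)
u = 3 (u = 4 - 1 = 3)
K(P) = 854 + 39*P (K(P) = -4 + (22 + P)*(4*3² + 3) = -4 + (22 + P)*(4*9 + 3) = -4 + (22 + P)*(36 + 3) = -4 + (22 + P)*39 = -4 + (858 + 39*P) = 854 + 39*P)
333*K(-1) = 333*(854 + 39*(-1)) = 333*(854 - 39) = 333*815 = 271395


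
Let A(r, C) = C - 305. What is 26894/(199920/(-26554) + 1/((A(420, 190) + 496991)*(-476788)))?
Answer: -4975993115671209632/1392998544014221 ≈ -3572.1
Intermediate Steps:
A(r, C) = -305 + C
26894/(199920/(-26554) + 1/((A(420, 190) + 496991)*(-476788))) = 26894/(199920/(-26554) + 1/(((-305 + 190) + 496991)*(-476788))) = 26894/(199920*(-1/26554) - 1/476788/(-115 + 496991)) = 26894/(-5880/781 - 1/476788/496876) = 26894/(-5880/781 + (1/496876)*(-1/476788)) = 26894/(-5880/781 - 1/236904514288) = 26894/(-1392998544014221/185022425658928) = 26894*(-185022425658928/1392998544014221) = -4975993115671209632/1392998544014221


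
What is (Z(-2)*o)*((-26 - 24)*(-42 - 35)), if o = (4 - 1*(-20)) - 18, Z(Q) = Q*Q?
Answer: 92400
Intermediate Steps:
Z(Q) = Q**2
o = 6 (o = (4 + 20) - 18 = 24 - 18 = 6)
(Z(-2)*o)*((-26 - 24)*(-42 - 35)) = ((-2)**2*6)*((-26 - 24)*(-42 - 35)) = (4*6)*(-50*(-77)) = 24*3850 = 92400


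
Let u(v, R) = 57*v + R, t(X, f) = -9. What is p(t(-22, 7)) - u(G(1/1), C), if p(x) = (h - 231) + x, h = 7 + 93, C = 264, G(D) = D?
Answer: -461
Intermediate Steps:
h = 100
p(x) = -131 + x (p(x) = (100 - 231) + x = -131 + x)
u(v, R) = R + 57*v
p(t(-22, 7)) - u(G(1/1), C) = (-131 - 9) - (264 + 57/1) = -140 - (264 + 57*1) = -140 - (264 + 57) = -140 - 1*321 = -140 - 321 = -461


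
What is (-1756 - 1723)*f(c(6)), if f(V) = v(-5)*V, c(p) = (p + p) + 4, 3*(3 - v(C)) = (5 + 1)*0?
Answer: -166992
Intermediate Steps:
v(C) = 3 (v(C) = 3 - (5 + 1)*0/3 = 3 - 2*0 = 3 - ⅓*0 = 3 + 0 = 3)
c(p) = 4 + 2*p (c(p) = 2*p + 4 = 4 + 2*p)
f(V) = 3*V
(-1756 - 1723)*f(c(6)) = (-1756 - 1723)*(3*(4 + 2*6)) = -10437*(4 + 12) = -10437*16 = -3479*48 = -166992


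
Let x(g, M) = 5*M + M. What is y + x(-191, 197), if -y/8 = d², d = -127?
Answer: -127850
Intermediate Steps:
x(g, M) = 6*M
y = -129032 (y = -8*(-127)² = -8*16129 = -129032)
y + x(-191, 197) = -129032 + 6*197 = -129032 + 1182 = -127850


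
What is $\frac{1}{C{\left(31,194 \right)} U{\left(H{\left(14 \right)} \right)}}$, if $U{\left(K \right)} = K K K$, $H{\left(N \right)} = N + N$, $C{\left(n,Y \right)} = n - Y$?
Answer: $- \frac{1}{3578176} \approx -2.7947 \cdot 10^{-7}$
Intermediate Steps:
$H{\left(N \right)} = 2 N$
$U{\left(K \right)} = K^{3}$ ($U{\left(K \right)} = K^{2} K = K^{3}$)
$\frac{1}{C{\left(31,194 \right)} U{\left(H{\left(14 \right)} \right)}} = \frac{1}{\left(31 - 194\right) \left(2 \cdot 14\right)^{3}} = \frac{1}{\left(31 - 194\right) 28^{3}} = \frac{1}{\left(-163\right) 21952} = \left(- \frac{1}{163}\right) \frac{1}{21952} = - \frac{1}{3578176}$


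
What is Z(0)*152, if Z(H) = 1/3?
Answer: 152/3 ≈ 50.667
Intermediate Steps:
Z(H) = 1/3
Z(0)*152 = (1/3)*152 = 152/3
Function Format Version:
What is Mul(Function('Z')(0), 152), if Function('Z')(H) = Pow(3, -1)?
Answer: Rational(152, 3) ≈ 50.667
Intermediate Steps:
Function('Z')(H) = Rational(1, 3)
Mul(Function('Z')(0), 152) = Mul(Rational(1, 3), 152) = Rational(152, 3)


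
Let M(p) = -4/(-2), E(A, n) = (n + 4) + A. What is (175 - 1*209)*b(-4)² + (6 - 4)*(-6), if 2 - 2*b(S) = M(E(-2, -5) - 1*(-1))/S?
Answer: -521/8 ≈ -65.125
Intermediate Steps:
E(A, n) = 4 + A + n (E(A, n) = (4 + n) + A = 4 + A + n)
M(p) = 2 (M(p) = -4*(-½) = 2)
b(S) = 1 - 1/S
(175 - 1*209)*b(-4)² + (6 - 4)*(-6) = (175 - 1*209)*((-1 - 4)/(-4))² + (6 - 4)*(-6) = (175 - 209)*(-¼*(-5))² + 2*(-6) = -34*(5/4)² - 12 = -34*25/16 - 12 = -425/8 - 12 = -521/8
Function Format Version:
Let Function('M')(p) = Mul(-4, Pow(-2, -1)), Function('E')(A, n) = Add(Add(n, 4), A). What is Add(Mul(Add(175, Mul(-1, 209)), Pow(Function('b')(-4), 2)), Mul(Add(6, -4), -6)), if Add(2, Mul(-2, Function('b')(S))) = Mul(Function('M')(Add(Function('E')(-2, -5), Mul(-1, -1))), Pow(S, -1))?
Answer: Rational(-521, 8) ≈ -65.125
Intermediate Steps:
Function('E')(A, n) = Add(4, A, n) (Function('E')(A, n) = Add(Add(4, n), A) = Add(4, A, n))
Function('M')(p) = 2 (Function('M')(p) = Mul(-4, Rational(-1, 2)) = 2)
Function('b')(S) = Add(1, Mul(-1, Pow(S, -1))) (Function('b')(S) = Add(1, Mul(Rational(-1, 2), Mul(2, Pow(S, -1)))) = Add(1, Mul(-1, Pow(S, -1))))
Add(Mul(Add(175, Mul(-1, 209)), Pow(Function('b')(-4), 2)), Mul(Add(6, -4), -6)) = Add(Mul(Add(175, Mul(-1, 209)), Pow(Mul(Pow(-4, -1), Add(-1, -4)), 2)), Mul(Add(6, -4), -6)) = Add(Mul(Add(175, -209), Pow(Mul(Rational(-1, 4), -5), 2)), Mul(2, -6)) = Add(Mul(-34, Pow(Rational(5, 4), 2)), -12) = Add(Mul(-34, Rational(25, 16)), -12) = Add(Rational(-425, 8), -12) = Rational(-521, 8)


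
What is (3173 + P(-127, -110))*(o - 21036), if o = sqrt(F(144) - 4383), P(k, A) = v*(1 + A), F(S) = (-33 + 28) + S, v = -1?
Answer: -69040152 + 6564*I*sqrt(1061) ≈ -6.904e+7 + 2.1381e+5*I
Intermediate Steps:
F(S) = -5 + S
P(k, A) = -1 - A (P(k, A) = -(1 + A) = -1 - A)
o = 2*I*sqrt(1061) (o = sqrt((-5 + 144) - 4383) = sqrt(139 - 4383) = sqrt(-4244) = 2*I*sqrt(1061) ≈ 65.146*I)
(3173 + P(-127, -110))*(o - 21036) = (3173 + (-1 - 1*(-110)))*(2*I*sqrt(1061) - 21036) = (3173 + (-1 + 110))*(-21036 + 2*I*sqrt(1061)) = (3173 + 109)*(-21036 + 2*I*sqrt(1061)) = 3282*(-21036 + 2*I*sqrt(1061)) = -69040152 + 6564*I*sqrt(1061)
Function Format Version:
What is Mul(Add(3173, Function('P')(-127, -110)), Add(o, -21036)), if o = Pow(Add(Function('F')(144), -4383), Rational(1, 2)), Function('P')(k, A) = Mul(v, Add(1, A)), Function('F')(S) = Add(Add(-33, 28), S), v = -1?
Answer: Add(-69040152, Mul(6564, I, Pow(1061, Rational(1, 2)))) ≈ Add(-6.9040e+7, Mul(2.1381e+5, I))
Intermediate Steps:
Function('F')(S) = Add(-5, S)
Function('P')(k, A) = Add(-1, Mul(-1, A)) (Function('P')(k, A) = Mul(-1, Add(1, A)) = Add(-1, Mul(-1, A)))
o = Mul(2, I, Pow(1061, Rational(1, 2))) (o = Pow(Add(Add(-5, 144), -4383), Rational(1, 2)) = Pow(Add(139, -4383), Rational(1, 2)) = Pow(-4244, Rational(1, 2)) = Mul(2, I, Pow(1061, Rational(1, 2))) ≈ Mul(65.146, I))
Mul(Add(3173, Function('P')(-127, -110)), Add(o, -21036)) = Mul(Add(3173, Add(-1, Mul(-1, -110))), Add(Mul(2, I, Pow(1061, Rational(1, 2))), -21036)) = Mul(Add(3173, Add(-1, 110)), Add(-21036, Mul(2, I, Pow(1061, Rational(1, 2))))) = Mul(Add(3173, 109), Add(-21036, Mul(2, I, Pow(1061, Rational(1, 2))))) = Mul(3282, Add(-21036, Mul(2, I, Pow(1061, Rational(1, 2))))) = Add(-69040152, Mul(6564, I, Pow(1061, Rational(1, 2))))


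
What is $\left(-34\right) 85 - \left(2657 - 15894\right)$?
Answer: $10347$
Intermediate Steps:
$\left(-34\right) 85 - \left(2657 - 15894\right) = -2890 - -13237 = -2890 + 13237 = 10347$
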